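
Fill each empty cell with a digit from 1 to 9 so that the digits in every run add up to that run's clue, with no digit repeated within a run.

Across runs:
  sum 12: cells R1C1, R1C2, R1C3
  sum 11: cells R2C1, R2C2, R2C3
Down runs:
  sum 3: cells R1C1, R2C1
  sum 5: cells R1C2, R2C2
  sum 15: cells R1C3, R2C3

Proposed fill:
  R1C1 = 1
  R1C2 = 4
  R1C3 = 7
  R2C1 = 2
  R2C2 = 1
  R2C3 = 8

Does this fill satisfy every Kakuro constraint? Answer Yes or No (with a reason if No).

Yes

Across: 1+4+7=12; 2+1+8=11. Down: 1+2=3; 4+1=5; 7+8=15. No digit repeats within any run.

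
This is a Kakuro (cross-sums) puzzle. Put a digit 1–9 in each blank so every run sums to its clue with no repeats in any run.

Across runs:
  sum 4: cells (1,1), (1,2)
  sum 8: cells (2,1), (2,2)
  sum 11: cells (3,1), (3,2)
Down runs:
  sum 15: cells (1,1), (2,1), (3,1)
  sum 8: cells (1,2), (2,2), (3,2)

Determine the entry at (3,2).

4 in 2 cells must be {1,3}.
Nothing is forced directly, so branch on (1,1), whose candidates are 1 or 3. If (1,1) = 1: that forces (1,2) = 3, (2,2) = 1, (3,2) = 4, after which (2,1) would have to be in {7} for the 8 across but in {5,6,8,9} for the 15 down — contradiction. So (1,1) = 3.
(1,2) = 4 − 3 = 1 completes the 4 across.
Nothing is forced directly, so branch on (2,1), whose candidates are 5 or 7. If (2,1) = 7: then (2,2) would have to be in {1} for the 8 across but in {2,3,4,5} for the 8 down — contradiction. So (2,1) = 5.
(2,2) = 8 − 5 = 3 completes the 8 across.
(3,1) = 15 − 8 = 7 completes the 15 down.
(3,2) = 11 − 7 = 4 completes the 11 across.

4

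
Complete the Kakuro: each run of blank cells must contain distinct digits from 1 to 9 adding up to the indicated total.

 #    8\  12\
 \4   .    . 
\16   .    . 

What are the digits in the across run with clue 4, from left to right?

4 in 2 cells must be {1,3}; 16 in 2 cells must be {7,9}.
The 4 across and the 12 down share only 3, so R1C2 = 3.
The 16 across and the 8 down share only 7, so R2C1 = 7.
R2C2 = 16 − 7 = 9 completes the 16 across.
R1C1 = 4 − 3 = 1 completes the 4 across.

1 3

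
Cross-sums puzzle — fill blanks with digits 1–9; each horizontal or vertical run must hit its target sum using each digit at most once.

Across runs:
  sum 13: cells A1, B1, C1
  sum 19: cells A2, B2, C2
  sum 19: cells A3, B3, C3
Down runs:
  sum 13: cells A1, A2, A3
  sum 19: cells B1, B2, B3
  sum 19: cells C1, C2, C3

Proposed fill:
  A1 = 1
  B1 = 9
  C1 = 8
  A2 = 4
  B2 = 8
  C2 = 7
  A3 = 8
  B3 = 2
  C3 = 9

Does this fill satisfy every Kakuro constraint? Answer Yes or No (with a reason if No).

No — the across run A1–C1 sums to 18, not 13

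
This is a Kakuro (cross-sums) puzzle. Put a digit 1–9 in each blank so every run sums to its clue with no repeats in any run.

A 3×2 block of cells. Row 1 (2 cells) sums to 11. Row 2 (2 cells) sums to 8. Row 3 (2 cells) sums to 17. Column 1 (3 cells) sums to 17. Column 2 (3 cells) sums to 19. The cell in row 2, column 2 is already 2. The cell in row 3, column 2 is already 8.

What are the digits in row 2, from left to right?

17 in 2 cells must be {8,9}.
(1,2) = 19 − 10 = 9 completes the 19 down.
(2,1) = 8 − 2 = 6 completes the 8 across.
(3,1) = 17 − 8 = 9 completes the 17 across.
(1,1) = 11 − 9 = 2 completes the 11 across.

6, 2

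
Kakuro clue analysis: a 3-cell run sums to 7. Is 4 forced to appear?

Yes

The only way to make 7 from 3 distinct digits is {1,2,4}, which contains 4.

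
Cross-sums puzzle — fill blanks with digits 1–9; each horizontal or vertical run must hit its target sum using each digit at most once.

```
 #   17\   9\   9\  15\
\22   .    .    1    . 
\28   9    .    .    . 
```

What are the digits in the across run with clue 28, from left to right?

17 in 2 cells must be {8,9}.
R1C1 = 17 − 9 = 8 completes the 17 down.
R2C3 = 9 − 1 = 8 completes the 9 down.
Nothing is forced directly, so branch on R2C4, whose candidates are 6 or 7. If R2C4 = 7: then R1C4 would have to be in {4,6,7,9} for the 22 across but in {8} for the 15 down — contradiction. So R2C4 = 6.
R1C4 = 15 − 6 = 9 completes the 15 down.
R2C2 = 28 − 23 = 5 completes the 28 across.
R1C2 = 22 − 18 = 4 completes the 22 across.

9 5 8 6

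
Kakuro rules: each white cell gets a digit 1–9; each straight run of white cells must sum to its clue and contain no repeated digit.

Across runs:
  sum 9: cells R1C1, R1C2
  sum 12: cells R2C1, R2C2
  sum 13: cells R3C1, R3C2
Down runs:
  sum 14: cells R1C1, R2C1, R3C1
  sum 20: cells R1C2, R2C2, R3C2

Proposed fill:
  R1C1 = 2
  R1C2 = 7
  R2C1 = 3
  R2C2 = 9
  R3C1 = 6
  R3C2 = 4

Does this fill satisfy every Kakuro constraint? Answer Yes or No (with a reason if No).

No — the down run R1C1–R3C1 sums to 11, not 14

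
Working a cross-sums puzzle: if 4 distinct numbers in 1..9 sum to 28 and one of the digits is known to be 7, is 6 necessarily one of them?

The only way to make 28 from 4 distinct digits under that restriction is {4,7,8,9}, which does not contain 6.

No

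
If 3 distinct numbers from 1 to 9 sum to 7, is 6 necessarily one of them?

No

The only way to make 7 from 3 distinct digits is {1,2,4}, which does not contain 6.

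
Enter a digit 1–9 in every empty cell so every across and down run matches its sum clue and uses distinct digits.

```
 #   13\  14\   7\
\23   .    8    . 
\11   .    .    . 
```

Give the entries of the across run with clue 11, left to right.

23 in 3 cells must be {6,8,9}.
R1C3 = 6: the only remaining digit allowed by both the 23 across and the 7 down.
R2C2 = 14 − 8 = 6 completes the 14 down.
R2C3 = 7 − 6 = 1 completes the 7 down.
R1C1 = 23 − 14 = 9 completes the 23 across.
R2C1 = 11 − 7 = 4 completes the 11 across.

4 6 1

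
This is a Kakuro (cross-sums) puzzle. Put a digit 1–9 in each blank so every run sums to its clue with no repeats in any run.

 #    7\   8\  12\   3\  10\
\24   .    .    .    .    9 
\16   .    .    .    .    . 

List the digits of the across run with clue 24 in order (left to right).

4 2 8 1 9

16 in 5 cells must be {1,2,3,4,6}; 3 in 2 cells must be {1,2}.
R2C5 = 10 − 9 = 1 completes the 10 down.
Given what's placed, R2C4 must be 2 to fit the 16 across and 3 down.
R1C4 = 3 − 2 = 1 completes the 3 down.
No cell is forced outright now. R2C3 can only be 3 or 4 (the digits allowed by both its 16 across and its 12 down). If R2C3 = 3: then R1C3 would have to be in {2,3,4,5,6,7,8} for the 24 across but in {9} for the 12 down — contradiction. So R2C3 = 4.
R1C3 = 12 − 4 = 8 completes the 12 down.
R1C2 = 2: the only remaining digit allowed by both the 24 across and the 8 down.
R2C2 = 8 − 2 = 6 completes the 8 down.
R1C1 = 24 − 20 = 4 completes the 24 across.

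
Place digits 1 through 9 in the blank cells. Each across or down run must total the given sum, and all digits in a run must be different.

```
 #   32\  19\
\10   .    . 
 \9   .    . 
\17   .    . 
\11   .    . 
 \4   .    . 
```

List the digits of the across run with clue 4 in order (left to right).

3 1

17 in 2 cells must be {8,9}; 4 in 2 cells must be {1,3}.
Only 3 fits R5C1 under both its across sum 4 and down sum 32.
R5C2 = 4 − 3 = 1 completes the 4 across.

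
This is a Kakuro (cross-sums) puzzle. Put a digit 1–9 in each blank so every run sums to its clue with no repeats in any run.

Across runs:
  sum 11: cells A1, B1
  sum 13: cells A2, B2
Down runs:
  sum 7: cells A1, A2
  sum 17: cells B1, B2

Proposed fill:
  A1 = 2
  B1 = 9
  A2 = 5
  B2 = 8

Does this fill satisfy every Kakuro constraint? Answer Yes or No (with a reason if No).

Yes

Across: 2+9=11; 5+8=13. Down: 2+5=7; 9+8=17. No digit repeats within any run.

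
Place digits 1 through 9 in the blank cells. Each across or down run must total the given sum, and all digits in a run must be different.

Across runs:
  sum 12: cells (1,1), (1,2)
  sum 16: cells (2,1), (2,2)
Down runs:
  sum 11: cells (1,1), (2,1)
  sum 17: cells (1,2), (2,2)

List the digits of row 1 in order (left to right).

4 8

16 in 2 cells must be {7,9}; 17 in 2 cells must be {8,9}.
The 16 across and the 17 down share only 9, so (2,2) = 9.
(1,2) = 17 − 9 = 8 completes the 17 down.
(2,1) = 16 − 9 = 7 completes the 16 across.
(1,1) = 12 − 8 = 4 completes the 12 across.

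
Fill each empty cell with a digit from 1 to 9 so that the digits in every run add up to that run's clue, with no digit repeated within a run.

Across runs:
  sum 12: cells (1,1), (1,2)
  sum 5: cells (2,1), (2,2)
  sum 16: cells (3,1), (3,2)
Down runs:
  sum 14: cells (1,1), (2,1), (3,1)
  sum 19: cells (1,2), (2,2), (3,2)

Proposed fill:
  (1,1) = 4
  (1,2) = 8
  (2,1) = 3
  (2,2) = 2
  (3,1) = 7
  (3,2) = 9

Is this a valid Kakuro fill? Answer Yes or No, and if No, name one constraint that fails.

Yes

Across: 4+8=12; 3+2=5; 7+9=16. Down: 4+3+7=14; 8+2+9=19. No digit repeats within any run.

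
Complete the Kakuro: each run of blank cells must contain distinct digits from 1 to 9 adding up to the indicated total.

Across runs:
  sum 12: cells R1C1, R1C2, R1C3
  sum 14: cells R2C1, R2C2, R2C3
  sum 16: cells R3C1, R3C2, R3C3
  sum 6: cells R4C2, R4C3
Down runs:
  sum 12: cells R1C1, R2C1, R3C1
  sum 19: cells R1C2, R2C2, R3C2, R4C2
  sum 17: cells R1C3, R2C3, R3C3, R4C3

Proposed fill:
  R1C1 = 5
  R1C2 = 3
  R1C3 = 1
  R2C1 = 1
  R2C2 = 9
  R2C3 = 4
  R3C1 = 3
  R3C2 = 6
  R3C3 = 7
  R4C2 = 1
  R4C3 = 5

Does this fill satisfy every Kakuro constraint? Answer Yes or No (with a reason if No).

No — the down run R1C1–R3C1 sums to 9, not 12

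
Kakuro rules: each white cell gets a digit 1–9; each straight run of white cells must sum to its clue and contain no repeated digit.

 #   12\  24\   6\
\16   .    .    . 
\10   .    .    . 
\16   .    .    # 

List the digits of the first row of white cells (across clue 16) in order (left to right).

16 in 2 cells must be {7,9}; 24 in 3 cells must be {7,8,9}.
Only 7 fits R2C2 under both its across sum 10 and down sum 24.
Given what's placed, R3C2 must be 9 to fit the 16 across and 24 down.
R1C2 = 24 − 16 = 8 completes the 24 down.
R3C1 = 16 − 9 = 7 completes the 16 across.
No cell is forced outright now. R2C1 can only be 1 or 2 (the digits allowed by both its 10 across and its 12 down). If R2C1 = 1: then R1C1 would have to be in {1,2,3,5,6,7} for the 16 across but in {4} for the 12 down — contradiction. So R2C1 = 2.
R1C1 = 12 − 9 = 3 completes the 12 down.
R1C3 = 16 − 11 = 5 completes the 16 across.

3 8 5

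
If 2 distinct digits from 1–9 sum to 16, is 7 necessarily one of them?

The only way to make 16 from 2 distinct digits is {7,9}, which contains 7.

Yes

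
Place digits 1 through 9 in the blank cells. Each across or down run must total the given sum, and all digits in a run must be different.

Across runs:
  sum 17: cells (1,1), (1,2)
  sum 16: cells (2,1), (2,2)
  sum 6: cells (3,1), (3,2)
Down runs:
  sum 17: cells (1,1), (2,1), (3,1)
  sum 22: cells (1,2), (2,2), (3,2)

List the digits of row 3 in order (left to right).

17 in 2 cells must be {8,9}; 16 in 2 cells must be {7,9}.
The 6 across and the 22 down share only 5, so (3,2) = 5.
Given what's placed, (2,2) must be 9 to fit the 16 across and 22 down.
(3,1) = 6 − 5 = 1 completes the 6 across.
(1,1) = 9: the only remaining digit allowed by both the 17 across and the 17 down.
(1,2) = 17 − 9 = 8 completes the 17 across.
(2,1) = 16 − 9 = 7 completes the 16 across.

1, 5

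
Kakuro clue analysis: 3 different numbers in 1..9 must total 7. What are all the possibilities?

{1,2,4}

3 distinct digits from 1–9 sum between 6 and 24.
Only one set works: {1,2,4}.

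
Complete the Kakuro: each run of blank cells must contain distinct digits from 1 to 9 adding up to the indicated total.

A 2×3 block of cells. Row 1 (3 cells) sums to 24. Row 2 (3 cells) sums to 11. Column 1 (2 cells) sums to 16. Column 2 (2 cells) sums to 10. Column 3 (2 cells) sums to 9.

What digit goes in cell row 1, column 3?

8

24 in 3 cells must be {7,8,9}; 16 in 2 cells must be {7,9}.
The 11 across and the 16 down share only 7, so (2,1) = 7.
(1,1) = 16 − 7 = 9 completes the 16 down.
Nothing is forced directly, so branch on (2,2), whose candidates are 1 or 3. If (2,2) = 1: then (1,2) would have to be in {7,8} for the 24 across but in {9} for the 10 down — contradiction. So (2,2) = 3.
(1,2) = 10 − 3 = 7 completes the 10 down.
(1,3) = 24 − 16 = 8 completes the 24 across.
(2,3) = 11 − 10 = 1 completes the 11 across.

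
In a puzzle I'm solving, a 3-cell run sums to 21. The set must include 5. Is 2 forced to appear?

The only way to make 21 from 3 distinct digits under that restriction is {5,7,9}, which does not contain 2.

No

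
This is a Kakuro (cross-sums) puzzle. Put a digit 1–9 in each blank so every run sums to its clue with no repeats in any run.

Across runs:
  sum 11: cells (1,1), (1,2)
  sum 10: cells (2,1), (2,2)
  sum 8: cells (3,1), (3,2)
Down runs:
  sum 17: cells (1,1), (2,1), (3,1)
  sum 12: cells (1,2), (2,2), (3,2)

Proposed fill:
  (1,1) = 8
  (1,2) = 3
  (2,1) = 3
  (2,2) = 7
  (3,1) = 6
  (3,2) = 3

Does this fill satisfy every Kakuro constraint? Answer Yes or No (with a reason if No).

No — the down run (1,2)–(3,2) sums to 13, not 12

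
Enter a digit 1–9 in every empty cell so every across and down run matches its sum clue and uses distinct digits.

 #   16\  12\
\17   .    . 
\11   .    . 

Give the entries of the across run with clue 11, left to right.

7, 4

17 in 2 cells must be {8,9}; 16 in 2 cells must be {7,9}.
The 17 across and the 16 down share only 9, so R1C1 = 9.
R1C2 = 17 − 9 = 8 completes the 17 across.
R2C1 = 16 − 9 = 7 completes the 16 down.
R2C2 = 11 − 7 = 4 completes the 11 across.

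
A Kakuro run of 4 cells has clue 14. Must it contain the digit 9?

No

Counterexample: {1,2,3,8} sums to 14 without using 9.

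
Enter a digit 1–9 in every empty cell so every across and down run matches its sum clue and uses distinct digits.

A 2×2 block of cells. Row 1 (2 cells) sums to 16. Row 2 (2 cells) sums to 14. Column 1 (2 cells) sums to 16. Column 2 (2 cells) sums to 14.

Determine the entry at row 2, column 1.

9

16 in 2 cells must be {7,9}.
The 16 across and the 14 down share only 9, so (1,2) = 9.
The 14 across and the 16 down share only 9, so (2,1) = 9.
(2,2) = 14 − 9 = 5 completes the 14 across.
(1,1) = 16 − 9 = 7 completes the 16 across.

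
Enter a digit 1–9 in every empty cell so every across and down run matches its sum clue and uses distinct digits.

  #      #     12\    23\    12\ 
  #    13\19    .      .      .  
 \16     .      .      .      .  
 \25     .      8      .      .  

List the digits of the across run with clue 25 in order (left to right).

23 in 3 cells must be {6,8,9}.
Given what's placed, R1C2 must be 3 to fit the 19 across and 12 down.
R1C3 = 9: the only remaining digit allowed by both the 19 across and the 23 down.
R1C4 = 19 − 12 = 7 completes the 19 across.
R2C2 = 12 − 11 = 1 completes the 12 down.
Given what's placed, R3C3 must be 6 to fit the 25 across and 23 down.
R2C3 = 23 − 15 = 8 completes the 23 down.
No cell is forced outright now. R3C4 can only be 2 or 4 (the digits allowed by both its 25 across and its 12 down). If R3C4 = 4: then R2C4 would have to be in {2,3,4,5} for the 16 across but in {1} for the 12 down — contradiction. So R3C4 = 2.
R2C4 = 12 − 9 = 3 completes the 12 down.
R3C1 = 25 − 16 = 9 completes the 25 across.

9, 8, 6, 2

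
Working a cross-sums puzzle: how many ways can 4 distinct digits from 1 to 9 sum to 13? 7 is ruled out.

2

4 distinct digits from 1–9 sum between 10 and 30.
Dropping sets that contain 7.
Enumerating: {1,2,4,6}, {1,3,4,5}.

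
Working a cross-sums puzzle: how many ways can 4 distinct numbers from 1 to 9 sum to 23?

9

4 distinct digits from 1–9 sum between 10 and 30.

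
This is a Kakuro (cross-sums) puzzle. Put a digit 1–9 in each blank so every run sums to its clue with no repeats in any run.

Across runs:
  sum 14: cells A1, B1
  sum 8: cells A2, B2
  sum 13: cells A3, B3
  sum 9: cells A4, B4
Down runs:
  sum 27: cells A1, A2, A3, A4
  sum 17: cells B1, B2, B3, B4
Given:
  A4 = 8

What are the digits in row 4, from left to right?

8 1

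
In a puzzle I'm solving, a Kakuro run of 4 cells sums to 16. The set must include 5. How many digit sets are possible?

4

4 distinct digits from 1–9 sum between 10 and 30.
Keeping only sets containing 5.
Enumerating: {1,2,5,8}, {1,3,5,7}, {1,4,5,6}, {2,3,5,6}.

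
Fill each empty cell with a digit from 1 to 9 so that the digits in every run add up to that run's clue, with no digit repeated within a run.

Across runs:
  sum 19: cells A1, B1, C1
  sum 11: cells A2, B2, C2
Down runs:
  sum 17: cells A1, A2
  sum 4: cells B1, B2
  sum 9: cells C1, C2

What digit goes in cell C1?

17 in 2 cells must be {8,9}; 4 in 2 cells must be {1,3}.
The 19 across and the 4 down share only 3, so B1 = 3.
Given what's placed, C1 must be 7 to fit the 19 across and 9 down.
A2 = 8: only digit in both the 11-across and 17-down candidate sets.
B2 = 4 − 3 = 1 completes the 4 down.
C2 = 11 − 9 = 2 completes the 11 across.
A1 = 19 − 10 = 9 completes the 19 across.

7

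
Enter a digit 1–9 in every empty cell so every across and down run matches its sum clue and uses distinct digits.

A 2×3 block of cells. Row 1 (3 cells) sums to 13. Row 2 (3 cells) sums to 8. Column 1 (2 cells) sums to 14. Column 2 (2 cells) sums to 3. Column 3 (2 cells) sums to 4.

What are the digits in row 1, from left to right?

3 in 2 cells must be {1,2}; 4 in 2 cells must be {1,3}.
The 8 across and the 14 down share only 5, so (2,1) = 5.
Given what's placed, (2,3) must be 1 to fit the 8 across and 4 down.
(1,1) = 14 − 5 = 9 completes the 14 down.
(1,2) = 1: the only remaining digit allowed by both the 13 across and the 3 down.
(1,3) = 13 − 10 = 3 completes the 13 across.
(2,2) = 8 − 6 = 2 completes the 8 across.

9 1 3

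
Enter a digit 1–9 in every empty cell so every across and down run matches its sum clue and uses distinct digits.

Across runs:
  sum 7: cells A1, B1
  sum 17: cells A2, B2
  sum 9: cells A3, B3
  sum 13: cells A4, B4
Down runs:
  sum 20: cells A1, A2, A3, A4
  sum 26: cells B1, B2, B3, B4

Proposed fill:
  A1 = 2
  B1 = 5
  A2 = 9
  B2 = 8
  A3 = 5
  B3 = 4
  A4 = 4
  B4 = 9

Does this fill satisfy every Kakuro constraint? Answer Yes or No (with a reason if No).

Across: 2+5=7; 9+8=17; 5+4=9; 4+9=13. Down: 2+9+5+4=20; 5+8+4+9=26. No digit repeats within any run.

Yes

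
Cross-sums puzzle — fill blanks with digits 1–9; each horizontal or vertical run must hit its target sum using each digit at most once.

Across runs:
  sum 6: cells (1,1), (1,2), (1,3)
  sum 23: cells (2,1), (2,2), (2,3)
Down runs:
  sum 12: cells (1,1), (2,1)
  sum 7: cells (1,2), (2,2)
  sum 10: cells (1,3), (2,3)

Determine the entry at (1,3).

6 in 3 cells must be {1,2,3}; 23 in 3 cells must be {6,8,9}.
The 6 across and the 12 down share only 3, so (1,1) = 3.
(2,1) = 12 − 3 = 9 completes the 12 down.
Given what's placed, (2,2) must be 6 to fit the 23 across and 7 down.
(2,3) = 23 − 15 = 8 completes the 23 across.
(1,2) = 7 − 6 = 1 completes the 7 down.
(1,3) = 6 − 4 = 2 completes the 6 across.

2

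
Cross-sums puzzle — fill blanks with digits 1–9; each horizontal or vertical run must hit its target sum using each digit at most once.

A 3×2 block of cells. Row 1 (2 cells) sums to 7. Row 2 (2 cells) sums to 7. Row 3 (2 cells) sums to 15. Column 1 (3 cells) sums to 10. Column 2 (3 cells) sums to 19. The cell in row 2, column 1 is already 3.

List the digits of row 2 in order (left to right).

3 4

(2,2) = 7 − 3 = 4 completes the 7 across.
Given what's placed, (3,1) must be 6 to fit the 15 across and 10 down.
(3,2) = 15 − 6 = 9 completes the 15 across.
(1,1) = 10 − 9 = 1 completes the 10 down.
(1,2) = 7 − 1 = 6 completes the 7 across.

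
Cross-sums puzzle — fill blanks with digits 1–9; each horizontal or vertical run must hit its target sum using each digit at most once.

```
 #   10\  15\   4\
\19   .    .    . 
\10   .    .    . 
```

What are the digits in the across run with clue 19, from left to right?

7 9 3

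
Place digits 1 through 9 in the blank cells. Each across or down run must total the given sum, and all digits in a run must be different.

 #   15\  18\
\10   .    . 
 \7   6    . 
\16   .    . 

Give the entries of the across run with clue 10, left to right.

2 8

16 in 2 cells must be {7,9}.
R2C2 = 7 − 6 = 1 completes the 7 across.
Given what's placed, R3C1 must be 7 to fit the 16 across and 15 down.
R3C2 = 16 − 7 = 9 completes the 16 across.
R1C1 = 15 − 13 = 2 completes the 15 down.
R1C2 = 10 − 2 = 8 completes the 10 across.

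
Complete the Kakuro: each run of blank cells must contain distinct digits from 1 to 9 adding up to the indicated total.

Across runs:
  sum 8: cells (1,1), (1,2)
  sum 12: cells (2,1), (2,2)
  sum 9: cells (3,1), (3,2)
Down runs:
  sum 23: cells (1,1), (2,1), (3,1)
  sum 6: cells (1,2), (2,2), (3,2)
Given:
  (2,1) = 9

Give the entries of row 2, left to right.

9 3

23 in 3 cells must be {6,8,9}; 6 in 3 cells must be {1,2,3}.
Given what's placed, (1,1) must be 6 to fit the 8 across and 23 down.
(1,2) = 8 − 6 = 2 completes the 8 across.
(2,2) = 12 − 9 = 3 completes the 12 across.
(3,1) = 23 − 15 = 8 completes the 23 down.
(3,2) = 9 − 8 = 1 completes the 9 across.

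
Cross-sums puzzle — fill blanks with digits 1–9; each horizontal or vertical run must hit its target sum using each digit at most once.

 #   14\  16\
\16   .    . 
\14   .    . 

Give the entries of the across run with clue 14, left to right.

16 in 2 cells must be {7,9}.
The 16 across and the 14 down share only 9, so R1C1 = 9.
R1C2 = 16 − 9 = 7 completes the 16 across.
R2C1 = 14 − 9 = 5 completes the 14 down.
R2C2 = 14 − 5 = 9 completes the 14 across.

5, 9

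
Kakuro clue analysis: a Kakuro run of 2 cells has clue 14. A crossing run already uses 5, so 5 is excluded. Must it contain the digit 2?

No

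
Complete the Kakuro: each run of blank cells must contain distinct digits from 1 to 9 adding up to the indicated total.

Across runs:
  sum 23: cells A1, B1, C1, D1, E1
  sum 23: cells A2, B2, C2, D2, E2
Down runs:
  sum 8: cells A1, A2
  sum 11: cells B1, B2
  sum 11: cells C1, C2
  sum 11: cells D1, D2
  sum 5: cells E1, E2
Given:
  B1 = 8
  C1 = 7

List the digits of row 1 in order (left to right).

1 8 7 3 4

B2 = 11 − 8 = 3 completes the 11 down.
C2 = 11 − 7 = 4 completes the 11 down.
No cell is forced outright now. E2 can only be 1 or 2 (the digits allowed by both its 23 across and its 5 down). If E2 = 2: that forces E1 = 3, A1 = 1, D1 = 4, after which A2 would have to be in {5,6,8,9} for the 23 across but in {7} for the 8 down — contradiction. So E2 = 1.
E1 = 5 − 1 = 4 completes the 5 down.
D1 = 3: the only remaining digit allowed by both the 23 across and the 11 down.
D2 = 11 − 3 = 8 completes the 11 down.
A1 = 23 − 22 = 1 completes the 23 across.
A2 = 23 − 16 = 7 completes the 23 across.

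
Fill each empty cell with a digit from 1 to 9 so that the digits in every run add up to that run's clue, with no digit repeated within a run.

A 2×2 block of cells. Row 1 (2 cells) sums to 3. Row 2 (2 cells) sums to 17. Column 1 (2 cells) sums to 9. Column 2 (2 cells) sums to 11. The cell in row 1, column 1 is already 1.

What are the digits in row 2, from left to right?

8 9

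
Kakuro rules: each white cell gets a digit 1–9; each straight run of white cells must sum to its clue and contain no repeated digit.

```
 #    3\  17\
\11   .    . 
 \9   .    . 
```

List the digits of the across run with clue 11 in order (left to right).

2, 9

3 in 2 cells must be {1,2}; 17 in 2 cells must be {8,9}.
The 11 across and the 3 down share only 2, so R1C1 = 2.
R1C2 = 11 − 2 = 9 completes the 11 across.
R2C1 = 3 − 2 = 1 completes the 3 down.
R2C2 = 9 − 1 = 8 completes the 9 across.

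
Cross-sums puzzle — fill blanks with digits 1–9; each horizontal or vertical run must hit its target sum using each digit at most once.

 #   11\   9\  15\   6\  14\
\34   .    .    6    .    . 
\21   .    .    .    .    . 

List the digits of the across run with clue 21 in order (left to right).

34 in 5 cells must be {4,6,7,8,9}.
R1C4 = 4: the only remaining digit allowed by both the 34 across and the 6 down.
R2C3 = 15 − 6 = 9 completes the 15 down.
R2C4 = 6 − 4 = 2 completes the 6 down.
No cell is forced outright now. R1C2 can only be 7 or 8 (the digits allowed by both its 34 across and its 9 down). If R1C2 = 7: then R2C2 would have to be in {1,3,4,5,6} for the 21 across but in {2} for the 9 down — contradiction. So R1C2 = 8.
Given what's placed, R1C5 must be 9 to fit the 34 across and 14 down.
R2C2 = 9 − 8 = 1 completes the 9 down.
R2C5 = 14 − 9 = 5 completes the 14 down.
R1C1 = 34 − 27 = 7 completes the 34 across.
R2C1 = 21 − 17 = 4 completes the 21 across.

4 1 9 2 5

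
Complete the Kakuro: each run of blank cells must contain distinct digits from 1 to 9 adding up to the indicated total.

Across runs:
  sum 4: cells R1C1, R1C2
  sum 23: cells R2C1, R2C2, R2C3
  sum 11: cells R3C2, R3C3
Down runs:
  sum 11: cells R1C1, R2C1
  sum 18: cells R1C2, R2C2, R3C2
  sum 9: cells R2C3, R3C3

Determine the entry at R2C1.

8

4 in 2 cells must be {1,3}; 23 in 3 cells must be {6,8,9}.
The 4 across and the 11 down share only 3, so R1C1 = 3.
R1C2 = 4 − 3 = 1 completes the 4 across.
R2C1 = 11 − 3 = 8 completes the 11 down.
R2C2 = 9: the only remaining digit allowed by both the 23 across and the 18 down.
R2C3 = 23 − 17 = 6 completes the 23 across.
R3C2 = 18 − 10 = 8 completes the 18 down.
R3C3 = 11 − 8 = 3 completes the 11 across.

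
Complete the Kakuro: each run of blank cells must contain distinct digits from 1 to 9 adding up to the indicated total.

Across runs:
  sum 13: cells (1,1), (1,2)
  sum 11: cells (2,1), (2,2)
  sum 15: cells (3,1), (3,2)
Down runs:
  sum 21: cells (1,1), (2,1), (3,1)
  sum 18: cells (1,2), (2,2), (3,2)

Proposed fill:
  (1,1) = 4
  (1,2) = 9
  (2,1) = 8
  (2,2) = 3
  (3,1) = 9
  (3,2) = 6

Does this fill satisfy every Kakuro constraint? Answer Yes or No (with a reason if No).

Yes

Across: 4+9=13; 8+3=11; 9+6=15. Down: 4+8+9=21; 9+3+6=18. No digit repeats within any run.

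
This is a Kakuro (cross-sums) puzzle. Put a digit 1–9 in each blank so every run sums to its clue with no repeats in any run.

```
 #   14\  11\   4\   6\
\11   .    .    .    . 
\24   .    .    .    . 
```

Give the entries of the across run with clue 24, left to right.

11 in 4 cells must be {1,2,3,5}; 4 in 2 cells must be {1,3}.
Only 5 fits R1C1 under both its across sum 11 and down sum 14.
R2C1 = 14 − 5 = 9 completes the 14 down.
Nothing is forced directly, so branch on R1C2, whose candidates are 2 or 3. If R1C2 = 2: that forces R1C4 = 1, after which R2C2 would have to be in {1,2,3,4,5,6,7,8} for the 24 across but in {9} for the 11 down — contradiction. So R1C2 = 3.
R1C3 = 1: the only remaining digit allowed by both the 11 across and the 4 down.
R1C4 = 11 − 9 = 2 completes the 11 across.
R2C2 = 11 − 3 = 8 completes the 11 down.
R2C3 = 4 − 1 = 3 completes the 4 down.
R2C4 = 24 − 20 = 4 completes the 24 across.

9 8 3 4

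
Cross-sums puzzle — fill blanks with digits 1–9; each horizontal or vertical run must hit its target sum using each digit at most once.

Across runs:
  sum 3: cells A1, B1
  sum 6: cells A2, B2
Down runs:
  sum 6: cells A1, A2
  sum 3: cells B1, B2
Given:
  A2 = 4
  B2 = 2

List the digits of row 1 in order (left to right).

3 in 2 cells must be {1,2}.
A1 = 6 − 4 = 2 completes the 6 down.
B1 = 3 − 2 = 1 completes the 3 across.

2 1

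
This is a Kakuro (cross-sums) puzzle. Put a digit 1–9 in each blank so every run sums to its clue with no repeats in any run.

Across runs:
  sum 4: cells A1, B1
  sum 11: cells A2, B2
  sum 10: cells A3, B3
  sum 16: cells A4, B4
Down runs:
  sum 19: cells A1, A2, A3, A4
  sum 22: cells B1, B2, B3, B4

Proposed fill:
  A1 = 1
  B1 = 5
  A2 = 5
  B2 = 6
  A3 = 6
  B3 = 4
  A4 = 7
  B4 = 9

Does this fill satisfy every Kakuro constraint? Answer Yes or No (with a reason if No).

No — the across run A1–B1 sums to 6, not 4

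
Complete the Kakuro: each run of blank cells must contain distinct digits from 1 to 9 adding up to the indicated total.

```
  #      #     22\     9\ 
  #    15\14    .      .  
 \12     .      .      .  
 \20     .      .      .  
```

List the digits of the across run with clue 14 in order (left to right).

9 5

Nothing is forced directly, so branch on R1C3, whose candidates are 5 or 6. If R1C3 = 6: that forces R1C2 = 8, after which R3C3 would have to be in {3,4,5,6,7,8,9} for the 20 across but in {1,2} for the 9 down — contradiction. So R1C3 = 5.
R1C2 = 14 − 5 = 9 completes the 14 across.
Given what's placed, R3C3 must be 3 to fit the 20 across and 9 down.
R2C3 = 9 − 8 = 1 completes the 9 down.
R3C2 = 8: the only remaining digit allowed by both the 20 across and the 22 down.
R2C2 = 22 − 17 = 5 completes the 22 down.
R3C1 = 20 − 11 = 9 completes the 20 across.
R2C1 = 12 − 6 = 6 completes the 12 across.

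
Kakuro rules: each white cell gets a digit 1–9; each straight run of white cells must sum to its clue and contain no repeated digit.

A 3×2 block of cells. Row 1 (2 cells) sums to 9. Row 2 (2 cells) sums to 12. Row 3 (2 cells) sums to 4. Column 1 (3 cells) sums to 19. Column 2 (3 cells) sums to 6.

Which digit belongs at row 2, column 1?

9

4 in 2 cells must be {1,3}; 6 in 3 cells must be {1,2,3}.
The 12 across and the 6 down share only 3, so (2,2) = 3.
The 4 across and the 19 down share only 3, so (3,1) = 3.
(3,2) = 4 − 3 = 1 completes the 4 across.
(1,1) = 7: the only remaining digit allowed by both the 9 across and the 19 down.
(1,2) = 9 − 7 = 2 completes the 9 across.
(2,1) = 12 − 3 = 9 completes the 12 across.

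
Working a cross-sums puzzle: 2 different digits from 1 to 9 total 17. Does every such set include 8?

Yes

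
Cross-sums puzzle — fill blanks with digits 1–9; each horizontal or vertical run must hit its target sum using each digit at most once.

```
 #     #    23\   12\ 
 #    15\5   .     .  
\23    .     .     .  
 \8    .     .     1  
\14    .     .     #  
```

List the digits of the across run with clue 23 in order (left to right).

8 6 9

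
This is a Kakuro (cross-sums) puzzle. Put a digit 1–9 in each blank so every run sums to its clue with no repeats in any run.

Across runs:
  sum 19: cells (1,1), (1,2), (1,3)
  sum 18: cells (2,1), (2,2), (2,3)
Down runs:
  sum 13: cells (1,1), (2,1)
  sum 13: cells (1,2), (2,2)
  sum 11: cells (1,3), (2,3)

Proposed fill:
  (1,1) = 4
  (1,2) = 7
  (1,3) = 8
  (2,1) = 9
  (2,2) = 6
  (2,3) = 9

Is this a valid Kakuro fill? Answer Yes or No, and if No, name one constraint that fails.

No — the across run (2,1)–(2,3) sums to 24, not 18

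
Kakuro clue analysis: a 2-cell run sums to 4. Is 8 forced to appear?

No

The only way to make 4 from 2 distinct digits is {1,3}, which does not contain 8.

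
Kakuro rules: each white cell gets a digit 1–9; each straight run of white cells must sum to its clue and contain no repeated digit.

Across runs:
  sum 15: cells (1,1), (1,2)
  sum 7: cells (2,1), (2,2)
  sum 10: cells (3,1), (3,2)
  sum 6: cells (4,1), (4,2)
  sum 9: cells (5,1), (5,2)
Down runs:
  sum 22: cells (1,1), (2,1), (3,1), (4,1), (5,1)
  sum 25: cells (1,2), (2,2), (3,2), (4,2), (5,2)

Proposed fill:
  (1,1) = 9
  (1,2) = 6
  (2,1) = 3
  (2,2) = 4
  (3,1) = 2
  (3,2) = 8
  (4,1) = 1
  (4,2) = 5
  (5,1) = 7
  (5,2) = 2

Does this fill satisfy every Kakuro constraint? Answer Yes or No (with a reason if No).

Yes

Across: 9+6=15; 3+4=7; 2+8=10; 1+5=6; 7+2=9. Down: 9+3+2+1+7=22; 6+4+8+5+2=25. No digit repeats within any run.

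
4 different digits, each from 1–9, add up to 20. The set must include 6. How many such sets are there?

6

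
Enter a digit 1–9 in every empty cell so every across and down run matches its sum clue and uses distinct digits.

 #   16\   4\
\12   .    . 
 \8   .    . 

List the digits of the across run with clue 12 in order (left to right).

16 in 2 cells must be {7,9}; 4 in 2 cells must be {1,3}.
The 12 across and the 4 down share only 3, so R1C2 = 3.
The 8 across and the 16 down share only 7, so R2C1 = 7.
R2C2 = 8 − 7 = 1 completes the 8 across.
R1C1 = 12 − 3 = 9 completes the 12 across.

9 3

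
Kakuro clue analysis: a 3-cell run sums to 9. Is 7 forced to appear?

No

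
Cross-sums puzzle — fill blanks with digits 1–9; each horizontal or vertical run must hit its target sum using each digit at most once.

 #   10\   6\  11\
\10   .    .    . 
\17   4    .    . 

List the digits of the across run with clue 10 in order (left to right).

6 1 3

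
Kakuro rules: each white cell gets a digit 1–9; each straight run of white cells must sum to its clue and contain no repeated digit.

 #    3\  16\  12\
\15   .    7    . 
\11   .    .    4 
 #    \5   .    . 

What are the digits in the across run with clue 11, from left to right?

1 6 4

3 in 2 cells must be {1,2}.
Given what's placed, R1C1 must be 2 to fit the 15 across and 3 down.
R1C3 = 15 − 9 = 6 completes the 15 across.
R2C1 = 3 − 2 = 1 completes the 3 down.
R2C2 = 11 − 5 = 6 completes the 11 across.
R3C2 = 16 − 13 = 3 completes the 16 down.
R3C3 = 5 − 3 = 2 completes the 5 across.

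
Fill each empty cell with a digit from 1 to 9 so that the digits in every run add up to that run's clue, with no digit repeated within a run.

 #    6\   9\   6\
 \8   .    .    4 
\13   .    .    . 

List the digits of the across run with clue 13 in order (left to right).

5 6 2

R1C1 = 1: the only remaining digit allowed by both the 8 across and the 6 down.
R1C2 = 8 − 5 = 3 completes the 8 across.
R2C1 = 6 − 1 = 5 completes the 6 down.
R2C2 = 9 − 3 = 6 completes the 9 down.
R2C3 = 13 − 11 = 2 completes the 13 across.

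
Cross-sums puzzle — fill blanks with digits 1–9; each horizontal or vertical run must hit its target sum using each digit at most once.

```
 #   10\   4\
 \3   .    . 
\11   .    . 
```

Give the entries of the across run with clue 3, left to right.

3 in 2 cells must be {1,2}; 4 in 2 cells must be {1,3}.
The 3 across and the 4 down share only 1, so R1C2 = 1.
R2C2 = 4 − 1 = 3 completes the 4 down.
R1C1 = 3 − 1 = 2 completes the 3 across.
R2C1 = 11 − 3 = 8 completes the 11 across.

2 1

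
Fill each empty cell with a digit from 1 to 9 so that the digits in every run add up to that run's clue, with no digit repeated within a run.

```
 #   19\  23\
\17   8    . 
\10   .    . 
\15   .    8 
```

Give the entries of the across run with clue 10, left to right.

17 in 2 cells must be {8,9}; 23 in 3 cells must be {6,8,9}.
R1C2 = 17 − 8 = 9 completes the 17 across.
R2C2 = 23 − 17 = 6 completes the 23 down.
R3C1 = 15 − 8 = 7 completes the 15 across.
R2C1 = 10 − 6 = 4 completes the 10 across.

4 6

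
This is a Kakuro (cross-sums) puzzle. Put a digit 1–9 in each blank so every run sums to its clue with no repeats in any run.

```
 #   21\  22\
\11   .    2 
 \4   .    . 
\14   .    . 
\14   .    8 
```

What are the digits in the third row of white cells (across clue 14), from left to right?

5, 9

4 in 2 cells must be {1,3}.
R1C1 = 11 − 2 = 9 completes the 11 across.
Given what's placed, R2C2 must be 3 to fit the 4 across and 22 down.
R3C2 = 22 − 13 = 9 completes the 22 down.
R4C1 = 14 − 8 = 6 completes the 14 across.
R2C1 = 4 − 3 = 1 completes the 4 across.
R3C1 = 14 − 9 = 5 completes the 14 across.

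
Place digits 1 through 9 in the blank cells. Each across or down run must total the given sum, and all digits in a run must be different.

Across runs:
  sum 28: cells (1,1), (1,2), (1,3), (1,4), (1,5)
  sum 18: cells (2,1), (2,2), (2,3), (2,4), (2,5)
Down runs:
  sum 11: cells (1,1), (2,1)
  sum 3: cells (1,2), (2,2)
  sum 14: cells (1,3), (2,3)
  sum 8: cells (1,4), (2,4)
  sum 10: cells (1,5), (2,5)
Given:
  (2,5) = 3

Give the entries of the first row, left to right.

4 2 9 6 7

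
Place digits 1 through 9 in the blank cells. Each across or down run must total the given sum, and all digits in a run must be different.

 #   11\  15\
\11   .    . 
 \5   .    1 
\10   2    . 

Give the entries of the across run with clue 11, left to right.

5, 6

R2C1 = 5 − 1 = 4 completes the 5 across.
R3C2 = 10 − 2 = 8 completes the 10 across.
R1C1 = 11 − 6 = 5 completes the 11 down.
R1C2 = 11 − 5 = 6 completes the 11 across.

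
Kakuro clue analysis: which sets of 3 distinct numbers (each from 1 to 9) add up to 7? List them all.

{1,2,4}

3 distinct digits from 1–9 sum between 6 and 24.
Only one set works: {1,2,4}.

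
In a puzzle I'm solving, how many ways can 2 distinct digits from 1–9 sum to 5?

2 distinct digits from 1–9 sum between 3 and 17.
Enumerating: {1,4}, {2,3}.

2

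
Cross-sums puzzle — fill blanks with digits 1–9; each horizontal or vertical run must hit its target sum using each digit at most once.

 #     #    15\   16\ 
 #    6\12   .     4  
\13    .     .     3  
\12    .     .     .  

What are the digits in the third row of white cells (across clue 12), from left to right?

R1C2 = 12 − 4 = 8 completes the 12 across.
R3C3 = 16 − 7 = 9 completes the 16 down.
Nothing is forced directly, so branch on R3C1, whose candidates are 1 or 2. If R3C1 = 1: then R2C1 would have to be in {1,2,4,6,8,9} for the 13 across but in {5} for the 6 down — contradiction. So R3C1 = 2.
R2C1 = 6 − 2 = 4 completes the 6 down.
R2C2 = 13 − 7 = 6 completes the 13 across.
R3C2 = 12 − 11 = 1 completes the 12 across.

2 1 9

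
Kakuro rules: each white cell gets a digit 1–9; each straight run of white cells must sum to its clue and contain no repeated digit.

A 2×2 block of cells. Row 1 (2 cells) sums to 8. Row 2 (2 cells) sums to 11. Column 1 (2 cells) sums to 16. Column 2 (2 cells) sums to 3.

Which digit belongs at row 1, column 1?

7

16 in 2 cells must be {7,9}; 3 in 2 cells must be {1,2}.
The 8 across and the 16 down share only 7, so (1,1) = 7.
(1,2) = 8 − 7 = 1 completes the 8 across.
(2,1) = 16 − 7 = 9 completes the 16 down.
(2,2) = 11 − 9 = 2 completes the 11 across.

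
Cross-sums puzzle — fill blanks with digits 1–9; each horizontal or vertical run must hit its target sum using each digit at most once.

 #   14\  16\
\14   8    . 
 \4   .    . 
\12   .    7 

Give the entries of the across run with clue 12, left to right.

5 7

4 in 2 cells must be {1,3}.
R1C2 = 14 − 8 = 6 completes the 14 across.
R2C1 = 1: the only remaining digit allowed by both the 4 across and the 14 down.
R2C2 = 4 − 1 = 3 completes the 4 across.
R3C1 = 12 − 7 = 5 completes the 12 across.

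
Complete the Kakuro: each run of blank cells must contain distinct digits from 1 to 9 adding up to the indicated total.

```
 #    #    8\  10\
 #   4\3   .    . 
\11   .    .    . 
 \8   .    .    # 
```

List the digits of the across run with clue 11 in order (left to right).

3 in 2 cells must be {1,2}; 4 in 2 cells must be {1,3}.
Nothing is forced directly, so branch on R1C2, whose candidates are 1 or 2. If R1C2 = 2: that forces R1C3 = 1, after which R2C3 would have to be in {1,2,3,4,5,6,7,8} for the 11 across but in {9} for the 10 down — contradiction. So R1C2 = 1.
R1C3 = 3 − 1 = 2 completes the 3 across.
R2C3 = 10 − 2 = 8 completes the 10 down.
R2C1 = 1: the only remaining digit allowed by both the 11 across and the 4 down.
R2C2 = 11 − 9 = 2 completes the 11 across.
R3C1 = 4 − 1 = 3 completes the 4 down.
R3C2 = 8 − 3 = 5 completes the 8 across.

1, 2, 8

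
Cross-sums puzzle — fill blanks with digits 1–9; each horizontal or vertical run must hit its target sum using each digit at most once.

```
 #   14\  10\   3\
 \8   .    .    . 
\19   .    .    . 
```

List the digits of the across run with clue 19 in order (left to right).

9 8 2

3 in 2 cells must be {1,2}.
The 8 across and the 14 down share only 5, so R1C1 = 5.
R2C1 = 14 − 5 = 9 completes the 14 down.
Given what's placed, R2C3 must be 2 to fit the 19 across and 3 down.
R1C3 = 3 − 2 = 1 completes the 3 down.
R2C2 = 19 − 11 = 8 completes the 19 across.
R1C2 = 8 − 6 = 2 completes the 8 across.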